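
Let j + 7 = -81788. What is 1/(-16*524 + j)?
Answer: -1/90179 ≈ -1.1089e-5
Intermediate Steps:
j = -81795 (j = -7 - 81788 = -81795)
1/(-16*524 + j) = 1/(-16*524 - 81795) = 1/(-8384 - 81795) = 1/(-90179) = -1/90179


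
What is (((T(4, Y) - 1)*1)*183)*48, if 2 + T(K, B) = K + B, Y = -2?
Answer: -8784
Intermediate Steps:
T(K, B) = -2 + B + K (T(K, B) = -2 + (K + B) = -2 + (B + K) = -2 + B + K)
(((T(4, Y) - 1)*1)*183)*48 = ((((-2 - 2 + 4) - 1)*1)*183)*48 = (((0 - 1)*1)*183)*48 = (-1*1*183)*48 = -1*183*48 = -183*48 = -8784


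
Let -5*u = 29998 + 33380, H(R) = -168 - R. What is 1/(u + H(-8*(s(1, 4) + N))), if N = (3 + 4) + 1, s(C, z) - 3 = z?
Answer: -5/63618 ≈ -7.8594e-5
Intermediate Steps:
s(C, z) = 3 + z
N = 8 (N = 7 + 1 = 8)
u = -63378/5 (u = -(29998 + 33380)/5 = -⅕*63378 = -63378/5 ≈ -12676.)
1/(u + H(-8*(s(1, 4) + N))) = 1/(-63378/5 + (-168 - (-8)*((3 + 4) + 8))) = 1/(-63378/5 + (-168 - (-8)*(7 + 8))) = 1/(-63378/5 + (-168 - (-8)*15)) = 1/(-63378/5 + (-168 - 1*(-120))) = 1/(-63378/5 + (-168 + 120)) = 1/(-63378/5 - 48) = 1/(-63618/5) = -5/63618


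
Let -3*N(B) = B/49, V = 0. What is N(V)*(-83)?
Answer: 0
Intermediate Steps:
N(B) = -B/147 (N(B) = -B/(3*49) = -B/147)
N(V)*(-83) = -1/147*0*(-83) = 0*(-83) = 0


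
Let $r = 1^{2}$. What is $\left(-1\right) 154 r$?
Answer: $-154$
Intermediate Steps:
$r = 1$
$\left(-1\right) 154 r = \left(-1\right) 154 \cdot 1 = \left(-154\right) 1 = -154$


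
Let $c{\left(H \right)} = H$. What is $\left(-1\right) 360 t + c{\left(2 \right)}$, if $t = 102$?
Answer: $-36718$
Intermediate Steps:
$\left(-1\right) 360 t + c{\left(2 \right)} = \left(-1\right) 360 \cdot 102 + 2 = \left(-360\right) 102 + 2 = -36720 + 2 = -36718$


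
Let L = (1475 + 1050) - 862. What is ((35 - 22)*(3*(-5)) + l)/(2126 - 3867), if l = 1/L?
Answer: 324284/2895283 ≈ 0.11200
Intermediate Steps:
L = 1663 (L = 2525 - 862 = 1663)
l = 1/1663 ≈ 0.00060132
((35 - 22)*(3*(-5)) + l)/(2126 - 3867) = ((35 - 22)*(3*(-5)) + 1/1663)/(2126 - 3867) = (13*(-15) + 1/1663)/(-1741) = (-195 + 1/1663)*(-1/1741) = -324284/1663*(-1/1741) = 324284/2895283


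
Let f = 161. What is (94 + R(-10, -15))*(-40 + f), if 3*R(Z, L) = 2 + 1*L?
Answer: 32549/3 ≈ 10850.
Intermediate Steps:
R(Z, L) = ⅔ + L/3 (R(Z, L) = (2 + 1*L)/3 = (2 + L)/3 = ⅔ + L/3)
(94 + R(-10, -15))*(-40 + f) = (94 + (⅔ + (⅓)*(-15)))*(-40 + 161) = (94 + (⅔ - 5))*121 = (94 - 13/3)*121 = (269/3)*121 = 32549/3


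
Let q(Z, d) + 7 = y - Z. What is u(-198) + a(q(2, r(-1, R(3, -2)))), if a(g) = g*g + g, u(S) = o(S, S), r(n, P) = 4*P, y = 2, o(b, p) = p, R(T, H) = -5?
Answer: -156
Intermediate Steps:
q(Z, d) = -5 - Z (q(Z, d) = -7 + (2 - Z) = -5 - Z)
u(S) = S
a(g) = g + g² (a(g) = g² + g = g + g²)
u(-198) + a(q(2, r(-1, R(3, -2)))) = -198 + (-5 - 1*2)*(1 + (-5 - 1*2)) = -198 + (-5 - 2)*(1 + (-5 - 2)) = -198 - 7*(1 - 7) = -198 - 7*(-6) = -198 + 42 = -156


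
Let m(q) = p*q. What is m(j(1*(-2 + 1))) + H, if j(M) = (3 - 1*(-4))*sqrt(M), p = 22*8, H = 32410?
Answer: 32410 + 1232*I ≈ 32410.0 + 1232.0*I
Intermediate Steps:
p = 176
j(M) = 7*sqrt(M) (j(M) = (3 + 4)*sqrt(M) = 7*sqrt(M))
m(q) = 176*q
m(j(1*(-2 + 1))) + H = 176*(7*sqrt(1*(-2 + 1))) + 32410 = 176*(7*sqrt(1*(-1))) + 32410 = 176*(7*sqrt(-1)) + 32410 = 176*(7*I) + 32410 = 1232*I + 32410 = 32410 + 1232*I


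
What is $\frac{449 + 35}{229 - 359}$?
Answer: $- \frac{242}{65} \approx -3.7231$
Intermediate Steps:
$\frac{449 + 35}{229 - 359} = \frac{484}{-130} = 484 \left(- \frac{1}{130}\right) = - \frac{242}{65}$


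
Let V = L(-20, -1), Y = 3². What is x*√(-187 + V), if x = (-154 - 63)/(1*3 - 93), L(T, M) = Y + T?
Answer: 217*I*√22/30 ≈ 33.927*I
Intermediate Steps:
Y = 9
L(T, M) = 9 + T
V = -11 (V = 9 - 20 = -11)
x = 217/90 (x = -217/(3 - 93) = -217/(-90) = -217*(-1/90) = 217/90 ≈ 2.4111)
x*√(-187 + V) = 217*√(-187 - 11)/90 = 217*√(-198)/90 = 217*(3*I*√22)/90 = 217*I*√22/30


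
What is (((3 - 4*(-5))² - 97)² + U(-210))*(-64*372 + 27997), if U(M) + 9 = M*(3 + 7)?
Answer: 772933335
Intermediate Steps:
U(M) = -9 + 10*M (U(M) = -9 + M*(3 + 7) = -9 + M*10 = -9 + 10*M)
(((3 - 4*(-5))² - 97)² + U(-210))*(-64*372 + 27997) = (((3 - 4*(-5))² - 97)² + (-9 + 10*(-210)))*(-64*372 + 27997) = (((3 + 20)² - 97)² + (-9 - 2100))*(-23808 + 27997) = ((23² - 97)² - 2109)*4189 = ((529 - 97)² - 2109)*4189 = (432² - 2109)*4189 = (186624 - 2109)*4189 = 184515*4189 = 772933335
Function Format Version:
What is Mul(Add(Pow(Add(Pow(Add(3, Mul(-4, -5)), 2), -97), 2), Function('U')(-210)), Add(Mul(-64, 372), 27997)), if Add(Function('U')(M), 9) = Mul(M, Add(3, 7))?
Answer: 772933335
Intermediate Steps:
Function('U')(M) = Add(-9, Mul(10, M)) (Function('U')(M) = Add(-9, Mul(M, Add(3, 7))) = Add(-9, Mul(M, 10)) = Add(-9, Mul(10, M)))
Mul(Add(Pow(Add(Pow(Add(3, Mul(-4, -5)), 2), -97), 2), Function('U')(-210)), Add(Mul(-64, 372), 27997)) = Mul(Add(Pow(Add(Pow(Add(3, Mul(-4, -5)), 2), -97), 2), Add(-9, Mul(10, -210))), Add(Mul(-64, 372), 27997)) = Mul(Add(Pow(Add(Pow(Add(3, 20), 2), -97), 2), Add(-9, -2100)), Add(-23808, 27997)) = Mul(Add(Pow(Add(Pow(23, 2), -97), 2), -2109), 4189) = Mul(Add(Pow(Add(529, -97), 2), -2109), 4189) = Mul(Add(Pow(432, 2), -2109), 4189) = Mul(Add(186624, -2109), 4189) = Mul(184515, 4189) = 772933335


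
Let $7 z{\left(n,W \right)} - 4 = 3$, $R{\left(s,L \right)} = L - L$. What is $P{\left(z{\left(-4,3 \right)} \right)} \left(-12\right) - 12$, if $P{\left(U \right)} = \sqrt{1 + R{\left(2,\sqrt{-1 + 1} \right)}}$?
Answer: $-24$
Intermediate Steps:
$R{\left(s,L \right)} = 0$
$z{\left(n,W \right)} = 1$ ($z{\left(n,W \right)} = \frac{4}{7} + \frac{1}{7} \cdot 3 = \frac{4}{7} + \frac{3}{7} = 1$)
$P{\left(U \right)} = 1$ ($P{\left(U \right)} = \sqrt{1 + 0} = \sqrt{1} = 1$)
$P{\left(z{\left(-4,3 \right)} \right)} \left(-12\right) - 12 = 1 \left(-12\right) - 12 = -12 - 12 = -24$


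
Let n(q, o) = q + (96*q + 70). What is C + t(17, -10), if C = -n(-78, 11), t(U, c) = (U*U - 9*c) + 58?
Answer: 7933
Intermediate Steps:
t(U, c) = 58 + U**2 - 9*c (t(U, c) = (U**2 - 9*c) + 58 = 58 + U**2 - 9*c)
n(q, o) = 70 + 97*q (n(q, o) = q + (70 + 96*q) = 70 + 97*q)
C = 7496 (C = -(70 + 97*(-78)) = -(70 - 7566) = -1*(-7496) = 7496)
C + t(17, -10) = 7496 + (58 + 17**2 - 9*(-10)) = 7496 + (58 + 289 + 90) = 7496 + 437 = 7933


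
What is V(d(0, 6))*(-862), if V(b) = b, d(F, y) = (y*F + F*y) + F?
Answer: 0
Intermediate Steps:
d(F, y) = F + 2*F*y (d(F, y) = (F*y + F*y) + F = 2*F*y + F = F + 2*F*y)
V(d(0, 6))*(-862) = (0*(1 + 2*6))*(-862) = (0*(1 + 12))*(-862) = (0*13)*(-862) = 0*(-862) = 0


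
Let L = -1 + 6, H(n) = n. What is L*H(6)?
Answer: 30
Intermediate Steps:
L = 5
L*H(6) = 5*6 = 30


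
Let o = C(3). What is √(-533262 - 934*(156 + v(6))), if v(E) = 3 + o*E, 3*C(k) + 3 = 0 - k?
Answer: 4*I*√41910 ≈ 818.88*I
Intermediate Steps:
C(k) = -1 - k/3 (C(k) = -1 + (0 - k)/3 = -1 + (-k)/3 = -1 - k/3)
o = -2 (o = -1 - ⅓*3 = -1 - 1 = -2)
v(E) = 3 - 2*E
√(-533262 - 934*(156 + v(6))) = √(-533262 - 934*(156 + (3 - 2*6))) = √(-533262 - 934*(156 + (3 - 12))) = √(-533262 - 934*(156 - 9)) = √(-533262 - 934*147) = √(-533262 - 137298) = √(-670560) = 4*I*√41910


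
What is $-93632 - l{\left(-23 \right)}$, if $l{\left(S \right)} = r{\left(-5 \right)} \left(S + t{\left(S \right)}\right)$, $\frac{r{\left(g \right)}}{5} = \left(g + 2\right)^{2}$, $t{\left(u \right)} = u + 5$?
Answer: $-91787$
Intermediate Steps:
$t{\left(u \right)} = 5 + u$
$r{\left(g \right)} = 5 \left(2 + g\right)^{2}$ ($r{\left(g \right)} = 5 \left(g + 2\right)^{2} = 5 \left(2 + g\right)^{2}$)
$l{\left(S \right)} = 225 + 90 S$ ($l{\left(S \right)} = 5 \left(2 - 5\right)^{2} \left(S + \left(5 + S\right)\right) = 5 \left(-3\right)^{2} \left(5 + 2 S\right) = 5 \cdot 9 \left(5 + 2 S\right) = 45 \left(5 + 2 S\right) = 225 + 90 S$)
$-93632 - l{\left(-23 \right)} = -93632 - \left(225 + 90 \left(-23\right)\right) = -93632 - \left(225 - 2070\right) = -93632 - -1845 = -93632 + 1845 = -91787$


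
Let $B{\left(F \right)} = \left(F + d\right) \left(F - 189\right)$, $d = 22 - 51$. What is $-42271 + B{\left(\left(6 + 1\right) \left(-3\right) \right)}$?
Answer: $-31771$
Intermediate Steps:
$d = -29$ ($d = 22 - 51 = -29$)
$B{\left(F \right)} = \left(-189 + F\right) \left(-29 + F\right)$ ($B{\left(F \right)} = \left(F - 29\right) \left(F - 189\right) = \left(-29 + F\right) \left(-189 + F\right) = \left(-189 + F\right) \left(-29 + F\right)$)
$-42271 + B{\left(\left(6 + 1\right) \left(-3\right) \right)} = -42271 + \left(5481 + \left(\left(6 + 1\right) \left(-3\right)\right)^{2} - 218 \left(6 + 1\right) \left(-3\right)\right) = -42271 + \left(5481 + \left(7 \left(-3\right)\right)^{2} - 218 \cdot 7 \left(-3\right)\right) = -42271 + \left(5481 + \left(-21\right)^{2} - -4578\right) = -42271 + \left(5481 + 441 + 4578\right) = -42271 + 10500 = -31771$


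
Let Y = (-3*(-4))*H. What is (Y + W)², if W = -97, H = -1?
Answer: 11881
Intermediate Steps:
Y = -12 (Y = -3*(-4)*(-1) = 12*(-1) = -12)
(Y + W)² = (-12 - 97)² = (-109)² = 11881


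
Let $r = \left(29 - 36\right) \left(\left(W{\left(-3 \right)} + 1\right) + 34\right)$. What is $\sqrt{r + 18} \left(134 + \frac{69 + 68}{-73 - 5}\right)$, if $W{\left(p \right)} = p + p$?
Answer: $\frac{10315 i \sqrt{185}}{78} \approx 1798.7 i$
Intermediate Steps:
$W{\left(p \right)} = 2 p$
$r = -203$ ($r = \left(29 - 36\right) \left(\left(2 \left(-3\right) + 1\right) + 34\right) = - 7 \left(\left(-6 + 1\right) + 34\right) = - 7 \left(-5 + 34\right) = \left(-7\right) 29 = -203$)
$\sqrt{r + 18} \left(134 + \frac{69 + 68}{-73 - 5}\right) = \sqrt{-203 + 18} \left(134 + \frac{69 + 68}{-73 - 5}\right) = \sqrt{-185} \left(134 + \frac{137}{-78}\right) = i \sqrt{185} \left(134 + 137 \left(- \frac{1}{78}\right)\right) = i \sqrt{185} \left(134 - \frac{137}{78}\right) = i \sqrt{185} \cdot \frac{10315}{78} = \frac{10315 i \sqrt{185}}{78}$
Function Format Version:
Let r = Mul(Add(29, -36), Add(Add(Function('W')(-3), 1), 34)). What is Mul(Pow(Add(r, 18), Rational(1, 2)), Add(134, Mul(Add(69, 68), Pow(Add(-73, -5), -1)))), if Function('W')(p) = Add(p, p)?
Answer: Mul(Rational(10315, 78), I, Pow(185, Rational(1, 2))) ≈ Mul(1798.7, I)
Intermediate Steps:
Function('W')(p) = Mul(2, p)
r = -203 (r = Mul(Add(29, -36), Add(Add(Mul(2, -3), 1), 34)) = Mul(-7, Add(Add(-6, 1), 34)) = Mul(-7, Add(-5, 34)) = Mul(-7, 29) = -203)
Mul(Pow(Add(r, 18), Rational(1, 2)), Add(134, Mul(Add(69, 68), Pow(Add(-73, -5), -1)))) = Mul(Pow(Add(-203, 18), Rational(1, 2)), Add(134, Mul(Add(69, 68), Pow(Add(-73, -5), -1)))) = Mul(Pow(-185, Rational(1, 2)), Add(134, Mul(137, Pow(-78, -1)))) = Mul(Mul(I, Pow(185, Rational(1, 2))), Add(134, Mul(137, Rational(-1, 78)))) = Mul(Mul(I, Pow(185, Rational(1, 2))), Add(134, Rational(-137, 78))) = Mul(Mul(I, Pow(185, Rational(1, 2))), Rational(10315, 78)) = Mul(Rational(10315, 78), I, Pow(185, Rational(1, 2)))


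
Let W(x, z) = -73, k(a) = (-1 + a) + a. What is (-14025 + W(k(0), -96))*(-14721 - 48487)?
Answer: 891106384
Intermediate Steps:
k(a) = -1 + 2*a
(-14025 + W(k(0), -96))*(-14721 - 48487) = (-14025 - 73)*(-14721 - 48487) = -14098*(-63208) = 891106384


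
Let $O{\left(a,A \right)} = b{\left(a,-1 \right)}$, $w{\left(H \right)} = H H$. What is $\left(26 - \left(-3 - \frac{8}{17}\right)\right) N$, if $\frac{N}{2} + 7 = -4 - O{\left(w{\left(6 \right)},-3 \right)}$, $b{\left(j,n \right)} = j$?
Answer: $- \frac{47094}{17} \approx -2770.2$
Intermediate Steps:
$w{\left(H \right)} = H^{2}$
$O{\left(a,A \right)} = a$
$N = -94$ ($N = -14 + 2 \left(-4 - 6^{2}\right) = -14 + 2 \left(-4 - 36\right) = -14 + 2 \left(-40\right) = -14 - 80 = -94$)
$\left(26 - \left(-3 - \frac{8}{17}\right)\right) N = \left(26 - \left(-3 - \frac{8}{17}\right)\right) \left(-94\right) = \left(26 - - \frac{59}{17}\right) \left(-94\right) = \left(26 + \left(3 + \frac{8}{17}\right)\right) \left(-94\right) = \left(26 + \frac{59}{17}\right) \left(-94\right) = \frac{501}{17} \left(-94\right) = - \frac{47094}{17}$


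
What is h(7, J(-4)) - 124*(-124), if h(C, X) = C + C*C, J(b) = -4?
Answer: 15432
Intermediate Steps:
h(C, X) = C + C²
h(7, J(-4)) - 124*(-124) = 7*(1 + 7) - 124*(-124) = 7*8 + 15376 = 56 + 15376 = 15432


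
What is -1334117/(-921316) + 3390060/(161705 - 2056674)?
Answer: -595206161587/1745865259204 ≈ -0.34092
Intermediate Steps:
-1334117/(-921316) + 3390060/(161705 - 2056674) = -1334117*(-1/921316) + 3390060/(-1894969) = 1334117/921316 + 3390060*(-1/1894969) = 1334117/921316 - 3390060/1894969 = -595206161587/1745865259204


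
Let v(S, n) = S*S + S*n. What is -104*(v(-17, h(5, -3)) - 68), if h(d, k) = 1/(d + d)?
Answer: -114036/5 ≈ -22807.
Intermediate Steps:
h(d, k) = 1/(2*d)
v(S, n) = S² + S*n
-104*(v(-17, h(5, -3)) - 68) = -104*(-17*(-17 + (½)/5) - 68) = -104*(-17*(-17 + (½)*(⅕)) - 68) = -104*(-17*(-17 + ⅒) - 68) = -104*(-17*(-169/10) - 68) = -104*(2873/10 - 68) = -104*2193/10 = -114036/5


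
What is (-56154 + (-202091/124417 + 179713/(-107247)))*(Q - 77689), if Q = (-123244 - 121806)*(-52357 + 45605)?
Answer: -1239760642201676710381684/13343349999 ≈ -9.2912e+13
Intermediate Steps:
Q = 1654577600 (Q = -245050*(-6752) = 1654577600)
(-56154 + (-202091/124417 + 179713/(-107247)))*(Q - 77689) = (-56154 + (-202091/124417 + 179713/(-107247)))*(1654577600 - 77689) = (-56154 + (-202091*1/124417 + 179713*(-1/107247)))*1654499911 = (-56154 + (-202091/124417 - 179713/107247))*1654499911 = (-56154 - 44033005798/13343349999)*1654499911 = -749326508849644/13343349999*1654499911 = -1239760642201676710381684/13343349999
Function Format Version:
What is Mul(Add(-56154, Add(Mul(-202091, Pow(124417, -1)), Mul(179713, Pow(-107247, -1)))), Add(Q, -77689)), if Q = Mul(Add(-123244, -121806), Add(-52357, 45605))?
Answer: Rational(-1239760642201676710381684, 13343349999) ≈ -9.2912e+13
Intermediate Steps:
Q = 1654577600 (Q = Mul(-245050, -6752) = 1654577600)
Mul(Add(-56154, Add(Mul(-202091, Pow(124417, -1)), Mul(179713, Pow(-107247, -1)))), Add(Q, -77689)) = Mul(Add(-56154, Add(Mul(-202091, Pow(124417, -1)), Mul(179713, Pow(-107247, -1)))), Add(1654577600, -77689)) = Mul(Add(-56154, Add(Mul(-202091, Rational(1, 124417)), Mul(179713, Rational(-1, 107247)))), 1654499911) = Mul(Add(-56154, Add(Rational(-202091, 124417), Rational(-179713, 107247))), 1654499911) = Mul(Add(-56154, Rational(-44033005798, 13343349999)), 1654499911) = Mul(Rational(-749326508849644, 13343349999), 1654499911) = Rational(-1239760642201676710381684, 13343349999)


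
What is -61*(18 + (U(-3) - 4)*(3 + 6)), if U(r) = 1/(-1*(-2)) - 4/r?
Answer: 183/2 ≈ 91.500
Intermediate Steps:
U(r) = ½ - 4/r (U(r) = 1/2 - 4/r = 1*(½) - 4/r = ½ - 4/r)
-61*(18 + (U(-3) - 4)*(3 + 6)) = -61*(18 + ((½)*(-8 - 3)/(-3) - 4)*(3 + 6)) = -61*(18 + ((½)*(-⅓)*(-11) - 4)*9) = -61*(18 + (11/6 - 4)*9) = -61*(18 - 13/6*9) = -61*(18 - 39/2) = -61*(-3/2) = 183/2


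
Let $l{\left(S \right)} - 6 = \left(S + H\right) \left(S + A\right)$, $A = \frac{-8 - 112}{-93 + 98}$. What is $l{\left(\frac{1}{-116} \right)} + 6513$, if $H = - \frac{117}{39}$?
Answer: $\frac{88691629}{13456} \approx 6591.2$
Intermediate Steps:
$A = -24$ ($A = - \frac{120}{5} = \left(-120\right) \frac{1}{5} = -24$)
$H = -3$ ($H = \left(-117\right) \frac{1}{39} = -3$)
$l{\left(S \right)} = 6 + \left(-24 + S\right) \left(-3 + S\right)$ ($l{\left(S \right)} = 6 + \left(S - 3\right) \left(S - 24\right) = 6 + \left(-3 + S\right) \left(-24 + S\right) = 6 + \left(-24 + S\right) \left(-3 + S\right)$)
$l{\left(\frac{1}{-116} \right)} + 6513 = \left(78 + \left(\frac{1}{-116}\right)^{2} - \frac{27}{-116}\right) + 6513 = \left(78 + \left(- \frac{1}{116}\right)^{2} - - \frac{27}{116}\right) + 6513 = \left(78 + \frac{1}{13456} + \frac{27}{116}\right) + 6513 = \frac{1052701}{13456} + 6513 = \frac{88691629}{13456}$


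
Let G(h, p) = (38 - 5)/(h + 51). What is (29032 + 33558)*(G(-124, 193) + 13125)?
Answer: 59966978280/73 ≈ 8.2147e+8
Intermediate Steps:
G(h, p) = 33/(51 + h)
(29032 + 33558)*(G(-124, 193) + 13125) = (29032 + 33558)*(33/(51 - 124) + 13125) = 62590*(33/(-73) + 13125) = 62590*(33*(-1/73) + 13125) = 62590*(-33/73 + 13125) = 62590*(958092/73) = 59966978280/73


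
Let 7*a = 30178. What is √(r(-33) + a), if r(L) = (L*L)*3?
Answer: √371329/7 ≈ 87.052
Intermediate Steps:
a = 30178/7 (a = (⅐)*30178 = 30178/7 ≈ 4311.1)
r(L) = 3*L² (r(L) = L²*3 = 3*L²)
√(r(-33) + a) = √(3*(-33)² + 30178/7) = √(3*1089 + 30178/7) = √(3267 + 30178/7) = √(53047/7) = √371329/7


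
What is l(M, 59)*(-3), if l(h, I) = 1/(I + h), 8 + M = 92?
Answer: -3/143 ≈ -0.020979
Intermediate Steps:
M = 84 (M = -8 + 92 = 84)
l(M, 59)*(-3) = -3/(59 + 84) = -3/143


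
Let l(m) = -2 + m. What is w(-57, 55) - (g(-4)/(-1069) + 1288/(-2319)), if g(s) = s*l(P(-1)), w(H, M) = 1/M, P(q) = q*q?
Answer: 78717151/136345605 ≈ 0.57734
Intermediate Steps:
P(q) = q**2
g(s) = -s (g(s) = s*(-2 + (-1)**2) = s*(-2 + 1) = s*(-1) = -s)
w(-57, 55) - (g(-4)/(-1069) + 1288/(-2319)) = 1/55 - (-1*(-4)/(-1069) + 1288/(-2319)) = 1/55 - (4*(-1/1069) + 1288*(-1/2319)) = 1/55 - (-4/1069 - 1288/2319) = 1/55 - 1*(-1386148/2479011) = 1/55 + 1386148/2479011 = 78717151/136345605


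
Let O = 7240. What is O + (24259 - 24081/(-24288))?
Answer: 11087997/352 ≈ 31500.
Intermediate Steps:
O + (24259 - 24081/(-24288)) = 7240 + (24259 - 24081/(-24288)) = 7240 + (24259 - 24081*(-1)/24288) = 7240 + (24259 - 1*(-349/352)) = 7240 + (24259 + 349/352) = 7240 + 8539517/352 = 11087997/352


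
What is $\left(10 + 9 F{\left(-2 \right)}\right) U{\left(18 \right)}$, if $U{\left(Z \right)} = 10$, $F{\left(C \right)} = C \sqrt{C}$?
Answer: $100 - 180 i \sqrt{2} \approx 100.0 - 254.56 i$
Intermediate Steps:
$F{\left(C \right)} = C^{\frac{3}{2}}$
$\left(10 + 9 F{\left(-2 \right)}\right) U{\left(18 \right)} = \left(10 + 9 \left(-2\right)^{\frac{3}{2}}\right) 10 = \left(10 + 9 \left(- 2 i \sqrt{2}\right)\right) 10 = \left(10 - 18 i \sqrt{2}\right) 10 = 100 - 180 i \sqrt{2}$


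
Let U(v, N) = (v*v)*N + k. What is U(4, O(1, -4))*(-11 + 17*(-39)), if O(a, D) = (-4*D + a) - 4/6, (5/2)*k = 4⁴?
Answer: -3677344/15 ≈ -2.4516e+5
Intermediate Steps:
k = 512/5 (k = (⅖)*4⁴ = (⅖)*256 = 512/5 ≈ 102.40)
O(a, D) = -⅔ + a - 4*D (O(a, D) = (a - 4*D) - 4*⅙ = (a - 4*D) - ⅔ = -⅔ + a - 4*D)
U(v, N) = 512/5 + N*v² (U(v, N) = (v*v)*N + 512/5 = v²*N + 512/5 = N*v² + 512/5 = 512/5 + N*v²)
U(4, O(1, -4))*(-11 + 17*(-39)) = (512/5 + (-⅔ + 1 - 4*(-4))*4²)*(-11 + 17*(-39)) = (512/5 + (-⅔ + 1 + 16)*16)*(-11 - 663) = (512/5 + (49/3)*16)*(-674) = (512/5 + 784/3)*(-674) = (5456/15)*(-674) = -3677344/15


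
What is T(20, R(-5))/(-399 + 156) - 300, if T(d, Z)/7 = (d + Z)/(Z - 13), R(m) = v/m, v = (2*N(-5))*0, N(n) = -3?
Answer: -947560/3159 ≈ -299.96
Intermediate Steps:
v = 0 (v = (2*(-3))*0 = -6*0 = 0)
R(m) = 0 (R(m) = 0/m = 0)
T(d, Z) = 7*(Z + d)/(-13 + Z) (T(d, Z) = 7*((d + Z)/(Z - 13)) = 7*((Z + d)/(-13 + Z)) = 7*(Z + d)/(-13 + Z))
T(20, R(-5))/(-399 + 156) - 300 = (7*(0 + 20)/(-13 + 0))/(-399 + 156) - 300 = (7*20/(-13))/(-243) - 300 = -7*(-1)*20/(243*13) - 300 = -1/243*(-140/13) - 300 = 140/3159 - 300 = -947560/3159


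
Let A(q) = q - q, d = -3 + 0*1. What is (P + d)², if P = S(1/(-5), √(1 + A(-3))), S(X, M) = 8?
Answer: 25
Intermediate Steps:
d = -3 (d = -3 + 0 = -3)
A(q) = 0
P = 8
(P + d)² = (8 - 3)² = 5² = 25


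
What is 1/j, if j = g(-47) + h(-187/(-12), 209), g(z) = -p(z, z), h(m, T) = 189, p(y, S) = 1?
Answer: 1/188 ≈ 0.0053191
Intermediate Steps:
g(z) = -1 (g(z) = -1*1 = -1)
j = 188 (j = -1 + 189 = 188)
1/j = 1/188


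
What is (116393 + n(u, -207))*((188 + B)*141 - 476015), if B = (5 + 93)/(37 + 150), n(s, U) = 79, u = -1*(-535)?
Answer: -9788771719752/187 ≈ -5.2346e+10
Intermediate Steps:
u = 535
B = 98/187 ≈ 0.52406
(116393 + n(u, -207))*((188 + B)*141 - 476015) = (116393 + 79)*((188 + 98/187)*141 - 476015) = 116472*((35254/187)*141 - 476015) = 116472*(4970814/187 - 476015) = 116472*(-84043991/187) = -9788771719752/187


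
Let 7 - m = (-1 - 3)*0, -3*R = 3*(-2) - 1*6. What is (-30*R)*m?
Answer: -840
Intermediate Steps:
R = 4 (R = -(3*(-2) - 1*6)/3 = -(-6 - 6)/3 = -⅓*(-12) = 4)
m = 7 (m = 7 - (-1 - 3)*0 = 7 - (-4)*0 = 7 - 1*0 = 7 + 0 = 7)
(-30*R)*m = -30*4*7 = -120*7 = -840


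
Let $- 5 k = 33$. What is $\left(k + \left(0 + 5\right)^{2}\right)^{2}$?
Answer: $\frac{8464}{25} \approx 338.56$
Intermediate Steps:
$k = - \frac{33}{5}$ ($k = \left(- \frac{1}{5}\right) 33 = - \frac{33}{5} \approx -6.6$)
$\left(k + \left(0 + 5\right)^{2}\right)^{2} = \left(- \frac{33}{5} + \left(0 + 5\right)^{2}\right)^{2} = \left(- \frac{33}{5} + 5^{2}\right)^{2} = \left(- \frac{33}{5} + 25\right)^{2} = \left(\frac{92}{5}\right)^{2} = \frac{8464}{25}$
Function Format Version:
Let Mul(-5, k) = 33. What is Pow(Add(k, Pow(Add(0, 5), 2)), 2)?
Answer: Rational(8464, 25) ≈ 338.56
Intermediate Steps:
k = Rational(-33, 5) (k = Mul(Rational(-1, 5), 33) = Rational(-33, 5) ≈ -6.6000)
Pow(Add(k, Pow(Add(0, 5), 2)), 2) = Pow(Add(Rational(-33, 5), Pow(Add(0, 5), 2)), 2) = Pow(Add(Rational(-33, 5), Pow(5, 2)), 2) = Pow(Add(Rational(-33, 5), 25), 2) = Pow(Rational(92, 5), 2) = Rational(8464, 25)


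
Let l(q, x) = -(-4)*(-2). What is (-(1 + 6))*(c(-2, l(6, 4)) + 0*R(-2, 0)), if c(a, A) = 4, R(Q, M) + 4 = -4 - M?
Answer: -28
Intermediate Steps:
R(Q, M) = -8 - M (R(Q, M) = -4 + (-4 - M) = -8 - M)
l(q, x) = -8 (l(q, x) = -4*2 = -8)
(-(1 + 6))*(c(-2, l(6, 4)) + 0*R(-2, 0)) = (-(1 + 6))*(4 + 0*(-8 - 1*0)) = (-1*7)*(4 + 0*(-8 + 0)) = -7*(4 + 0*(-8)) = -7*(4 + 0) = -7*4 = -28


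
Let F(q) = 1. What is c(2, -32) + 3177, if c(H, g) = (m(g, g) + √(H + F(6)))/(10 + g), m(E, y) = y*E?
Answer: 34435/11 - √3/22 ≈ 3130.4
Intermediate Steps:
m(E, y) = E*y
c(H, g) = (g² + √(1 + H))/(10 + g) (c(H, g) = (g*g + √(H + 1))/(10 + g) = (g² + √(1 + H))/(10 + g))
c(2, -32) + 3177 = ((-32)² + √(1 + 2))/(10 - 32) + 3177 = (1024 + √3)/(-22) + 3177 = -(1024 + √3)/22 + 3177 = (-512/11 - √3/22) + 3177 = 34435/11 - √3/22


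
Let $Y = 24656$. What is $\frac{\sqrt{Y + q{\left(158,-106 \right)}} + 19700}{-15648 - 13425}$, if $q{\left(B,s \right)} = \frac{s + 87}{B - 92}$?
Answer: $- \frac{19700}{29073} - \frac{\sqrt{107400282}}{1918818} \approx -0.68301$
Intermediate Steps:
$q{\left(B,s \right)} = \frac{87 + s}{-92 + B}$
$\frac{\sqrt{Y + q{\left(158,-106 \right)}} + 19700}{-15648 - 13425} = \frac{\sqrt{24656 + \frac{87 - 106}{-92 + 158}} + 19700}{-15648 - 13425} = \frac{\sqrt{24656 + \frac{1}{66} \left(-19\right)} + 19700}{-29073} = \left(\sqrt{24656 + \frac{1}{66} \left(-19\right)} + 19700\right) \left(- \frac{1}{29073}\right) = \left(\sqrt{24656 - \frac{19}{66}} + 19700\right) \left(- \frac{1}{29073}\right) = \left(\sqrt{\frac{1627277}{66}} + 19700\right) \left(- \frac{1}{29073}\right) = \left(\frac{\sqrt{107400282}}{66} + 19700\right) \left(- \frac{1}{29073}\right) = \left(19700 + \frac{\sqrt{107400282}}{66}\right) \left(- \frac{1}{29073}\right) = - \frac{19700}{29073} - \frac{\sqrt{107400282}}{1918818}$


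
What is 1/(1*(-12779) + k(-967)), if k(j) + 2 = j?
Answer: -1/13748 ≈ -7.2738e-5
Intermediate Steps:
k(j) = -2 + j
1/(1*(-12779) + k(-967)) = 1/(1*(-12779) + (-2 - 967)) = 1/(-12779 - 969) = 1/(-13748) = -1/13748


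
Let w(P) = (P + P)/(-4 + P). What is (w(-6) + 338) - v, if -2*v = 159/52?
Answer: 177179/520 ≈ 340.73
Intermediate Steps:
v = -159/104 (v = -159/(2*52) = -½*159/52 = -159/104 ≈ -1.5288)
w(P) = 2*P/(-4 + P) (w(P) = (2*P)/(-4 + P) = 2*P/(-4 + P))
(w(-6) + 338) - v = (2*(-6)/(-4 - 6) + 338) - 1*(-159/104) = (2*(-6)/(-10) + 338) + 159/104 = (2*(-6)*(-⅒) + 338) + 159/104 = (6/5 + 338) + 159/104 = 1696/5 + 159/104 = 177179/520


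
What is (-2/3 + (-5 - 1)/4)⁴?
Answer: 28561/1296 ≈ 22.038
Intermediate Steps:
(-2/3 + (-5 - 1)/4)⁴ = (-2*⅓ - 6*¼)⁴ = (-⅔ - 3/2)⁴ = (-13/6)⁴ = 28561/1296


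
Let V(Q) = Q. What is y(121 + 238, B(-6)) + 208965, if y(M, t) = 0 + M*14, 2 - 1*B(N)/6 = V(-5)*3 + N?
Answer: 213991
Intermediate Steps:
B(N) = 102 - 6*N (B(N) = 12 - 6*(-5*3 + N) = 12 - 6*(-15 + N) = 12 + (90 - 6*N) = 102 - 6*N)
y(M, t) = 14*M (y(M, t) = 0 + 14*M = 14*M)
y(121 + 238, B(-6)) + 208965 = 14*(121 + 238) + 208965 = 14*359 + 208965 = 5026 + 208965 = 213991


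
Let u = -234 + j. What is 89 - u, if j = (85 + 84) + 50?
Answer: 104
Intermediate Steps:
j = 219 (j = 169 + 50 = 219)
u = -15 (u = -234 + 219 = -15)
89 - u = 89 - 1*(-15) = 89 + 15 = 104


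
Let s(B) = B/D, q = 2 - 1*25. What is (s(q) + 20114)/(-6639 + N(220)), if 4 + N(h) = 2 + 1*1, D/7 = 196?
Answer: -5519277/1822016 ≈ -3.0292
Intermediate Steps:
D = 1372 (D = 7*196 = 1372)
q = -23 (q = 2 - 25 = -23)
s(B) = B/1372
N(h) = -1 (N(h) = -4 + (2 + 1*1) = -4 + (2 + 1) = -4 + 3 = -1)
(s(q) + 20114)/(-6639 + N(220)) = ((1/1372)*(-23) + 20114)/(-6639 - 1) = (-23/1372 + 20114)/(-6640) = (27596385/1372)*(-1/6640) = -5519277/1822016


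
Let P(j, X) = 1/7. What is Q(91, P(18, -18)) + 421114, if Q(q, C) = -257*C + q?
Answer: 2948178/7 ≈ 4.2117e+5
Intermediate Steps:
P(j, X) = 1/7
Q(q, C) = q - 257*C
Q(91, P(18, -18)) + 421114 = (91 - 257*1/7) + 421114 = (91 - 257/7) + 421114 = 380/7 + 421114 = 2948178/7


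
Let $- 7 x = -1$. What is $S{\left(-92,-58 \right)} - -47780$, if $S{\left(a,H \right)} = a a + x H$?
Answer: $\frac{393650}{7} \approx 56236.0$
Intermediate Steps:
$x = \frac{1}{7}$ ($x = \left(- \frac{1}{7}\right) \left(-1\right) = \frac{1}{7} \approx 0.14286$)
$S{\left(a,H \right)} = a^{2} + \frac{H}{7}$ ($S{\left(a,H \right)} = a a + \frac{H}{7} = a^{2} + \frac{H}{7}$)
$S{\left(-92,-58 \right)} - -47780 = \left(\left(-92\right)^{2} + \frac{1}{7} \left(-58\right)\right) - -47780 = \left(8464 - \frac{58}{7}\right) + 47780 = \frac{59190}{7} + 47780 = \frac{393650}{7}$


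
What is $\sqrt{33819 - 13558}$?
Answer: $\sqrt{20261} \approx 142.34$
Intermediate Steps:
$\sqrt{33819 - 13558} = \sqrt{20261}$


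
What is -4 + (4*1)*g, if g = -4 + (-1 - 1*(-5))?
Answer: -4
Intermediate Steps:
g = 0 (g = -4 + (-1 + 5) = -4 + 4 = 0)
-4 + (4*1)*g = -4 + (4*1)*0 = -4 + 4*0 = -4 + 0 = -4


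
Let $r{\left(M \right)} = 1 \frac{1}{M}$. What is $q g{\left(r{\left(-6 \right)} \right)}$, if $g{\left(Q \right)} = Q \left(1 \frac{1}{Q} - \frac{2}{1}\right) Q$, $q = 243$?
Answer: $-54$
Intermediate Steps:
$r{\left(M \right)} = \frac{1}{M}$
$g{\left(Q \right)} = Q^{2} \left(-2 + \frac{1}{Q}\right)$ ($g{\left(Q \right)} = Q \left(\frac{1}{Q} - 2\right) Q = Q \left(-2 + \frac{1}{Q}\right) Q = Q^{2} \left(-2 + \frac{1}{Q}\right)$)
$q g{\left(r{\left(-6 \right)} \right)} = 243 \frac{1 - \frac{2}{-6}}{-6} = 243 \left(- \frac{1 - - \frac{1}{3}}{6}\right) = 243 \left(- \frac{1 + \frac{1}{3}}{6}\right) = 243 \left(\left(- \frac{1}{6}\right) \frac{4}{3}\right) = 243 \left(- \frac{2}{9}\right) = -54$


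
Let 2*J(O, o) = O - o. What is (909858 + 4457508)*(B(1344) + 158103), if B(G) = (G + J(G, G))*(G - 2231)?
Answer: -5549990628150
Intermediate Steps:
J(O, o) = O/2 - o/2 (J(O, o) = (O - o)/2 = O/2 - o/2)
B(G) = G*(-2231 + G) (B(G) = (G + (G/2 - G/2))*(G - 2231) = (G + 0)*(-2231 + G) = G*(-2231 + G))
(909858 + 4457508)*(B(1344) + 158103) = (909858 + 4457508)*(1344*(-2231 + 1344) + 158103) = 5367366*(1344*(-887) + 158103) = 5367366*(-1192128 + 158103) = 5367366*(-1034025) = -5549990628150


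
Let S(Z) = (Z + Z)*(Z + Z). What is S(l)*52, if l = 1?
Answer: 208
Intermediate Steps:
S(Z) = 4*Z² (S(Z) = (2*Z)*(2*Z) = 4*Z²)
S(l)*52 = (4*1²)*52 = (4*1)*52 = 4*52 = 208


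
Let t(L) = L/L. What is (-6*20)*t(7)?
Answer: -120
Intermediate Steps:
t(L) = 1
(-6*20)*t(7) = -6*20*1 = -120*1 = -120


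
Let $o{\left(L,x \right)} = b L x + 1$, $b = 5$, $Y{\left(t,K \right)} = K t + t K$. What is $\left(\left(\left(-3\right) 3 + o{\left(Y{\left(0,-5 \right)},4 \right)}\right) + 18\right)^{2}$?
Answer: $100$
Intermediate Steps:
$Y{\left(t,K \right)} = 2 K t$ ($Y{\left(t,K \right)} = K t + K t = 2 K t$)
$o{\left(L,x \right)} = 1 + 5 L x$ ($o{\left(L,x \right)} = 5 L x + 1 = 1 + 5 L x$)
$\left(\left(\left(-3\right) 3 + o{\left(Y{\left(0,-5 \right)},4 \right)}\right) + 18\right)^{2} = \left(\left(\left(-3\right) 3 + \left(1 + 5 \cdot 2 \left(-5\right) 0 \cdot 4\right)\right) + 18\right)^{2} = \left(\left(-9 + \left(1 + 5 \cdot 0 \cdot 4\right)\right) + 18\right)^{2} = \left(\left(-9 + \left(1 + 0\right)\right) + 18\right)^{2} = \left(\left(-9 + 1\right) + 18\right)^{2} = \left(-8 + 18\right)^{2} = 10^{2} = 100$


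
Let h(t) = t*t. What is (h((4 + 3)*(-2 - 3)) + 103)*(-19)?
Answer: -25232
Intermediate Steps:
h(t) = t**2
(h((4 + 3)*(-2 - 3)) + 103)*(-19) = (((4 + 3)*(-2 - 3))**2 + 103)*(-19) = ((7*(-5))**2 + 103)*(-19) = ((-35)**2 + 103)*(-19) = (1225 + 103)*(-19) = 1328*(-19) = -25232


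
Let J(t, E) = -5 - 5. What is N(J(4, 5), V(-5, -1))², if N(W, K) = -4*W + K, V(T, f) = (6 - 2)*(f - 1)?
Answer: 1024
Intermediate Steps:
J(t, E) = -10
V(T, f) = -4 + 4*f (V(T, f) = 4*(-1 + f) = -4 + 4*f)
N(W, K) = K - 4*W
N(J(4, 5), V(-5, -1))² = ((-4 + 4*(-1)) - 4*(-10))² = ((-4 - 4) + 40)² = (-8 + 40)² = 32² = 1024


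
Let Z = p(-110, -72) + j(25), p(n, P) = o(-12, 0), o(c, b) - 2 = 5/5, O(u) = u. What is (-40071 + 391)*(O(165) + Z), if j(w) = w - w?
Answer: -6666240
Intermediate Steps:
j(w) = 0
o(c, b) = 3 (o(c, b) = 2 + 5/5 = 2 + 5*(1/5) = 2 + 1 = 3)
p(n, P) = 3
Z = 3 (Z = 3 + 0 = 3)
(-40071 + 391)*(O(165) + Z) = (-40071 + 391)*(165 + 3) = -39680*168 = -6666240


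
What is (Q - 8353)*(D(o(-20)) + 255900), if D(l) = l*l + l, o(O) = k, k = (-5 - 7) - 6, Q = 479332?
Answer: 120667645674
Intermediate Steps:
k = -18 (k = -12 - 6 = -18)
o(O) = -18
D(l) = l + l² (D(l) = l² + l = l + l²)
(Q - 8353)*(D(o(-20)) + 255900) = (479332 - 8353)*(-18*(1 - 18) + 255900) = 470979*(-18*(-17) + 255900) = 470979*(306 + 255900) = 470979*256206 = 120667645674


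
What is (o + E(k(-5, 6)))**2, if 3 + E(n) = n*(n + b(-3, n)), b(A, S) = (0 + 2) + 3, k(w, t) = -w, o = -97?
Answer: 2500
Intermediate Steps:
b(A, S) = 5 (b(A, S) = 2 + 3 = 5)
E(n) = -3 + n*(5 + n) (E(n) = -3 + n*(n + 5) = -3 + n*(5 + n))
(o + E(k(-5, 6)))**2 = (-97 + (-3 + (-1*(-5))**2 + 5*(-1*(-5))))**2 = (-97 + (-3 + 5**2 + 5*5))**2 = (-97 + (-3 + 25 + 25))**2 = (-97 + 47)**2 = (-50)**2 = 2500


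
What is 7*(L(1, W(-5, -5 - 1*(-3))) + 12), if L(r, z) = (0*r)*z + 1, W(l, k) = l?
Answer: 91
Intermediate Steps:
L(r, z) = 1 (L(r, z) = 0*z + 1 = 0 + 1 = 1)
7*(L(1, W(-5, -5 - 1*(-3))) + 12) = 7*(1 + 12) = 7*13 = 91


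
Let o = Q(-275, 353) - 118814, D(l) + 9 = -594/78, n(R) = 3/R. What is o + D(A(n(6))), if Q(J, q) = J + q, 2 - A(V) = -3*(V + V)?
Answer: -1543784/13 ≈ -1.1875e+5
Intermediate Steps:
A(V) = 2 + 6*V (A(V) = 2 - (-3)*(V + V) = 2 - (-3)*2*V = 2 - (-6)*V = 2 + 6*V)
D(l) = -216/13 (D(l) = -9 - 594/78 = -9 - 594*1/78 = -9 - 99/13 = -216/13)
o = -118736 (o = (-275 + 353) - 118814 = 78 - 118814 = -118736)
o + D(A(n(6))) = -118736 - 216/13 = -1543784/13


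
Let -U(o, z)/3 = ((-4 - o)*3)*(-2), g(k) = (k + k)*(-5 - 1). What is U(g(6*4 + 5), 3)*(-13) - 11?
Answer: -80507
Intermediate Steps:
g(k) = -12*k (g(k) = (2*k)*(-6) = -12*k)
U(o, z) = -72 - 18*o (U(o, z) = -3*(-4 - o)*3*(-2) = -3*(-12 - 3*o)*(-2) = -3*(24 + 6*o) = -72 - 18*o)
U(g(6*4 + 5), 3)*(-13) - 11 = (-72 - (-216)*(6*4 + 5))*(-13) - 11 = (-72 - (-216)*(24 + 5))*(-13) - 11 = (-72 - (-216)*29)*(-13) - 11 = (-72 - 18*(-348))*(-13) - 11 = (-72 + 6264)*(-13) - 11 = 6192*(-13) - 11 = -80496 - 11 = -80507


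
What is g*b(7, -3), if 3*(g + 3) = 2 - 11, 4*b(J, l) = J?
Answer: -21/2 ≈ -10.500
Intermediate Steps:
b(J, l) = J/4
g = -6 (g = -3 + (2 - 11)/3 = -3 + (1/3)*(-9) = -3 - 3 = -6)
g*b(7, -3) = -3*7/2 = -6*7/4 = -21/2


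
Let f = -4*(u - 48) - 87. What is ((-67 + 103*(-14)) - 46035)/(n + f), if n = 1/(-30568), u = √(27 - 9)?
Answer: -666378367713984/1433239222087 - 76157551466496*√2/1433239222087 ≈ -540.09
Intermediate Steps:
u = 3*√2 (u = √18 = 3*√2 ≈ 4.2426)
f = 105 - 12*√2 (f = -4*(3*√2 - 48) - 87 = -4*(-48 + 3*√2) - 87 = (192 - 12*√2) - 87 = 105 - 12*√2 ≈ 88.029)
n = -1/30568 ≈ -3.2714e-5
((-67 + 103*(-14)) - 46035)/(n + f) = ((-67 + 103*(-14)) - 46035)/(-1/30568 + (105 - 12*√2)) = ((-67 - 1442) - 46035)/(3209639/30568 - 12*√2) = (-1509 - 46035)/(3209639/30568 - 12*√2) = -47544/(3209639/30568 - 12*√2)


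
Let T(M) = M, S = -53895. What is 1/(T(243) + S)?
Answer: -1/53652 ≈ -1.8639e-5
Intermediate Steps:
1/(T(243) + S) = 1/(243 - 53895) = 1/(-53652) = -1/53652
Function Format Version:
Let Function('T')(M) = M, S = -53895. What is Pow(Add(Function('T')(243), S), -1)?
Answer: Rational(-1, 53652) ≈ -1.8639e-5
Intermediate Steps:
Pow(Add(Function('T')(243), S), -1) = Pow(Add(243, -53895), -1) = Pow(-53652, -1) = Rational(-1, 53652)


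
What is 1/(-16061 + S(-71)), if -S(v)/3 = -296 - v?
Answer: -1/15386 ≈ -6.4994e-5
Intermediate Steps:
S(v) = 888 + 3*v (S(v) = -3*(-296 - v) = 888 + 3*v)
1/(-16061 + S(-71)) = 1/(-16061 + (888 + 3*(-71))) = 1/(-16061 + (888 - 213)) = 1/(-16061 + 675) = 1/(-15386) = -1/15386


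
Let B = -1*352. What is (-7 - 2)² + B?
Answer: -271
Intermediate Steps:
B = -352
(-7 - 2)² + B = (-7 - 2)² - 352 = (-9)² - 352 = 81 - 352 = -271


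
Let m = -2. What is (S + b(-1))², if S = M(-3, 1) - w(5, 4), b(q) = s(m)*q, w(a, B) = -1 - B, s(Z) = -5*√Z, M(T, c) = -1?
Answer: -34 + 40*I*√2 ≈ -34.0 + 56.569*I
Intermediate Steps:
b(q) = -5*I*q*√2 (b(q) = (-5*I*√2)*q = -5*I*q*√2)
S = 4 (S = -1 - (-1 - 1*4) = -1 - (-1 - 4) = -1 - 1*(-5) = -1 + 5 = 4)
(S + b(-1))² = (4 - 5*I*(-1)*√2)² = (4 + 5*I*√2)²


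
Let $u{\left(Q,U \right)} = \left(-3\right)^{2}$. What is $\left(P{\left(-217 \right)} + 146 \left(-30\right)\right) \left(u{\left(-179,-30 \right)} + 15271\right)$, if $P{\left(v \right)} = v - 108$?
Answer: $-71892400$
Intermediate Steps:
$P{\left(v \right)} = -108 + v$
$u{\left(Q,U \right)} = 9$
$\left(P{\left(-217 \right)} + 146 \left(-30\right)\right) \left(u{\left(-179,-30 \right)} + 15271\right) = \left(\left(-108 - 217\right) + 146 \left(-30\right)\right) \left(9 + 15271\right) = \left(-325 - 4380\right) 15280 = \left(-4705\right) 15280 = -71892400$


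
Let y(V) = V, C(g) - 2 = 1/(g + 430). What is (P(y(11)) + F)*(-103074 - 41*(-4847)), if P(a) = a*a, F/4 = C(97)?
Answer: 6503160511/527 ≈ 1.2340e+7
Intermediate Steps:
C(g) = 2 + 1/(430 + g) (C(g) = 2 + 1/(g + 430) = 2 + 1/(430 + g))
F = 4220/527 (F = 4*((861 + 2*97)/(430 + 97)) = 4*((861 + 194)/527) = 4*((1/527)*1055) = 4*(1055/527) = 4220/527 ≈ 8.0076)
P(a) = a**2
(P(y(11)) + F)*(-103074 - 41*(-4847)) = (11**2 + 4220/527)*(-103074 - 41*(-4847)) = (121 + 4220/527)*(-103074 + 198727) = (67987/527)*95653 = 6503160511/527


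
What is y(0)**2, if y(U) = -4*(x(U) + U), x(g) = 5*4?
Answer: 6400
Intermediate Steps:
x(g) = 20
y(U) = -80 - 4*U (y(U) = -4*(20 + U) = -80 - 4*U)
y(0)**2 = (-80 - 4*0)**2 = (-80 + 0)**2 = (-80)**2 = 6400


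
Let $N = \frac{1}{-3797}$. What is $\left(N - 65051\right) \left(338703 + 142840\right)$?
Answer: $- \frac{118940469953864}{3797} \approx -3.1325 \cdot 10^{10}$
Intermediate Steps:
$N = - \frac{1}{3797} \approx -0.00026337$
$\left(N - 65051\right) \left(338703 + 142840\right) = \left(- \frac{1}{3797} - 65051\right) \left(338703 + 142840\right) = \left(- \frac{246998648}{3797}\right) 481543 = - \frac{118940469953864}{3797}$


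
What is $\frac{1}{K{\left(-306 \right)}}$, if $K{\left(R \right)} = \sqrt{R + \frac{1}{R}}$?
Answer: $- \frac{3 i \sqrt{3183658}}{93637} \approx - 0.057166 i$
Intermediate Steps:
$\frac{1}{K{\left(-306 \right)}} = \frac{1}{\sqrt{-306 + \frac{1}{-306}}} = \frac{1}{\sqrt{-306 - \frac{1}{306}}} = \frac{1}{\sqrt{- \frac{93637}{306}}} = \frac{1}{\frac{1}{102} i \sqrt{3183658}} = - \frac{3 i \sqrt{3183658}}{93637}$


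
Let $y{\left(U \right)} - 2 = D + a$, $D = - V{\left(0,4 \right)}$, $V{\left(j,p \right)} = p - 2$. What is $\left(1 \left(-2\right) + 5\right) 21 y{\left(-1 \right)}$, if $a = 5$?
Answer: $315$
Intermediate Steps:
$V{\left(j,p \right)} = -2 + p$
$D = -2$ ($D = - (-2 + 4) = \left(-1\right) 2 = -2$)
$y{\left(U \right)} = 5$ ($y{\left(U \right)} = 2 + \left(-2 + 5\right) = 2 + 3 = 5$)
$\left(1 \left(-2\right) + 5\right) 21 y{\left(-1 \right)} = \left(1 \left(-2\right) + 5\right) 21 \cdot 5 = \left(-2 + 5\right) 21 \cdot 5 = 3 \cdot 21 \cdot 5 = 63 \cdot 5 = 315$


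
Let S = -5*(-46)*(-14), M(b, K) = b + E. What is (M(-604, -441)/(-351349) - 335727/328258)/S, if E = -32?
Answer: 480606423/1515806720552 ≈ 0.00031706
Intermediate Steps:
M(b, K) = -32 + b (M(b, K) = b - 32 = -32 + b)
S = -3220 (S = 230*(-14) = -3220)
(M(-604, -441)/(-351349) - 335727/328258)/S = ((-32 - 604)/(-351349) - 335727/328258)/(-3220) = (-636*(-1/351349) - 335727*1/328258)*(-1/3220) = (636/351349 - 47961/46894)*(-1/3220) = -16821224805/16476160006*(-1/3220) = 480606423/1515806720552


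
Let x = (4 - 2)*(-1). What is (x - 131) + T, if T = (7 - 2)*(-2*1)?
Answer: -143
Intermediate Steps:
x = -2 (x = 2*(-1) = -2)
T = -10 (T = 5*(-2) = -10)
(x - 131) + T = (-2 - 131) - 10 = -133 - 10 = -143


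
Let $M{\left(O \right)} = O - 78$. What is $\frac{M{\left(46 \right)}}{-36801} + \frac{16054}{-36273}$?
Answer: $- \frac{196547506}{444960891} \approx -0.44172$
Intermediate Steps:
$M{\left(O \right)} = -78 + O$ ($M{\left(O \right)} = O - 78 = -78 + O$)
$\frac{M{\left(46 \right)}}{-36801} + \frac{16054}{-36273} = \frac{-78 + 46}{-36801} + \frac{16054}{-36273} = \left(-32\right) \left(- \frac{1}{36801}\right) + 16054 \left(- \frac{1}{36273}\right) = \frac{32}{36801} - \frac{16054}{36273} = - \frac{196547506}{444960891}$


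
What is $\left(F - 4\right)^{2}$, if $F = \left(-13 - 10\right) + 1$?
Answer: $676$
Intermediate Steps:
$F = -22$ ($F = -23 + 1 = -22$)
$\left(F - 4\right)^{2} = \left(-22 - 4\right)^{2} = \left(-26\right)^{2} = 676$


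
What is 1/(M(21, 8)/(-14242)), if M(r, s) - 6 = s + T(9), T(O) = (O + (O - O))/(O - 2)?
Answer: -99694/107 ≈ -931.72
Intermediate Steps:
T(O) = O/(-2 + O) (T(O) = (O + 0)/(-2 + O) = O/(-2 + O))
M(r, s) = 51/7 + s (M(r, s) = 6 + (s + 9/(-2 + 9)) = 6 + (s + 9/7) = 6 + (9/7 + s) = 51/7 + s)
1/(M(21, 8)/(-14242)) = 1/((51/7 + 8)/(-14242)) = 1/((107/7)*(-1/14242)) = 1/(-107/99694) = -99694/107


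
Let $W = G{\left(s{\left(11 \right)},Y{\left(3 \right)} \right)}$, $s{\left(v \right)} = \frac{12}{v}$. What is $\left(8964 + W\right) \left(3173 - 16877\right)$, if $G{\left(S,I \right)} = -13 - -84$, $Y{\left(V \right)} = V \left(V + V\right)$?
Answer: $-123815640$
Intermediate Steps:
$Y{\left(V \right)} = 2 V^{2}$ ($Y{\left(V \right)} = V 2 V = 2 V^{2}$)
$G{\left(S,I \right)} = 71$ ($G{\left(S,I \right)} = -13 + 84 = 71$)
$W = 71$
$\left(8964 + W\right) \left(3173 - 16877\right) = \left(8964 + 71\right) \left(3173 - 16877\right) = 9035 \left(-13704\right) = -123815640$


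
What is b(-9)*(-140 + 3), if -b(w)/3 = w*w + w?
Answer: 29592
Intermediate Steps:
b(w) = -3*w - 3*w² (b(w) = -3*(w*w + w) = -3*(w² + w) = -3*(w + w²) = -3*w - 3*w²)
b(-9)*(-140 + 3) = (-3*(-9)*(1 - 9))*(-140 + 3) = -3*(-9)*(-8)*(-137) = -216*(-137) = 29592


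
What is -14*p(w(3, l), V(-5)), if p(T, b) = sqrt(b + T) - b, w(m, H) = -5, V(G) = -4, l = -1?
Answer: -56 - 42*I ≈ -56.0 - 42.0*I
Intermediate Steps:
p(T, b) = sqrt(T + b) - b
-14*p(w(3, l), V(-5)) = -14*(sqrt(-5 - 4) - 1*(-4)) = -14*(sqrt(-9) + 4) = -14*(3*I + 4) = -14*(4 + 3*I) = -56 - 42*I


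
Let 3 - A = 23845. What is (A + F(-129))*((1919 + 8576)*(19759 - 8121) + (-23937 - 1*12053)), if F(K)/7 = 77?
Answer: -2845408620460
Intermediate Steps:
A = -23842 (A = 3 - 1*23845 = 3 - 23845 = -23842)
F(K) = 539 (F(K) = 7*77 = 539)
(A + F(-129))*((1919 + 8576)*(19759 - 8121) + (-23937 - 1*12053)) = (-23842 + 539)*((1919 + 8576)*(19759 - 8121) + (-23937 - 1*12053)) = -23303*(10495*11638 + (-23937 - 12053)) = -23303*(122140810 - 35990) = -23303*122104820 = -2845408620460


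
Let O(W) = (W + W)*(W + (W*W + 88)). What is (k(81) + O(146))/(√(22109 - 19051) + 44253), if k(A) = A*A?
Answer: 25341524703/178029541 - 572651*√3058/178029541 ≈ 142.17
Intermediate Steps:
k(A) = A²
O(W) = 2*W*(88 + W + W²) (O(W) = (2*W)*(W + (W² + 88)) = (2*W)*(W + (88 + W²)) = (2*W)*(88 + W + W²) = 2*W*(88 + W + W²))
(k(81) + O(146))/(√(22109 - 19051) + 44253) = (81² + 2*146*(88 + 146 + 146²))/(√(22109 - 19051) + 44253) = (6561 + 2*146*(88 + 146 + 21316))/(√3058 + 44253) = (6561 + 2*146*21550)/(44253 + √3058) = (6561 + 6292600)/(44253 + √3058) = 6299161/(44253 + √3058)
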